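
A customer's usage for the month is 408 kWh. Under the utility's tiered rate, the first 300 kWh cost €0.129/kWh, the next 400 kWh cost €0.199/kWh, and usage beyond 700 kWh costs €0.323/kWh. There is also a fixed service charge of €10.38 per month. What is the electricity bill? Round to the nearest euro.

First 300 kWh × €0.129 = €38.70
Next 108 kWh × €0.199 = €21.49
Remaining tier: 0 kWh (not reached)
Energy charge = €60.19; + service €10.38 = €70.57 ≈ €71

€71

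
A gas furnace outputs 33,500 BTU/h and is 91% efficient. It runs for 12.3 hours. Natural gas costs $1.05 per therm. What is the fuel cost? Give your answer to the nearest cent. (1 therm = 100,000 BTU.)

$4.75

Heat delivered = 33,500 BTU/h × 12.3 h = 412,050 BTU
Gas input = 412,050 / 0.910 = 452,802 BTU
= 452,802 / 100,000 = 4.528 therm
Cost = 4.528 × $1.05/therm = $4.75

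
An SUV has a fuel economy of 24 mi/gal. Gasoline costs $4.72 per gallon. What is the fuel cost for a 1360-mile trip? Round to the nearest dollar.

Fuel = 1360 mi / 24 mpg = 56.67 gal
Cost = 56.67 gal × $4.72/gal = $267.47 ≈ $267

$267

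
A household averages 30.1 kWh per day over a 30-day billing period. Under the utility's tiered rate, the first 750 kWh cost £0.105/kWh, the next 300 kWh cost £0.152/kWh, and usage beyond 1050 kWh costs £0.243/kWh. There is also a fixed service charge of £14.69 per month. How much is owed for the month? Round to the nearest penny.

£116.70

Usage = 30.1 kWh/day × 30 days = 903 kWh
First 750 kWh × £0.105 = £78.75
Next 153 kWh × £0.152 = £23.26
Remaining tier: 0 kWh (not reached)
Energy charge = £102.01; + service £14.69 = £116.70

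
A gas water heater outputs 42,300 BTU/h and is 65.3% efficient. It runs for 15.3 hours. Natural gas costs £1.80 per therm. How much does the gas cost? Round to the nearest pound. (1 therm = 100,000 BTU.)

Heat delivered = 42,300 BTU/h × 15.3 h = 647,190 BTU
Gas input = 647,190 / 0.653 = 991,103 BTU
= 991,103 / 100,000 = 9.911 therm
Cost = 9.911 × £1.80/therm = £17.84 ≈ £18

£18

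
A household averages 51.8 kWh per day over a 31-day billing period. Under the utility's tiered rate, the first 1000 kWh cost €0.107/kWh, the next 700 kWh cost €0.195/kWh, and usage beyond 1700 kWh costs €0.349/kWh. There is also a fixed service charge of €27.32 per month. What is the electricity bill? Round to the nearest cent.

Usage = 51.8 kWh/day × 31 days = 1605.8 kWh
First 1000 kWh × €0.107 = €107.00
Next 605.8 kWh × €0.195 = €118.13
Remaining tier: 0 kWh (not reached)
Energy charge = €225.13; + service €27.32 = €252.45

€252.45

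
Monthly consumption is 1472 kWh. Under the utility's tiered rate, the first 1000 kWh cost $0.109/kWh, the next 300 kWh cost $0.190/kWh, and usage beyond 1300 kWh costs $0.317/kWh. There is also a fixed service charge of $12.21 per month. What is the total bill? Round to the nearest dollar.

First 1000 kWh × $0.109 = $109.00
Next 300 kWh × $0.190 = $57.00
Remaining 172 kWh × $0.317 = $54.52
Energy charge = $220.52; + service $12.21 = $232.73 ≈ $233

$233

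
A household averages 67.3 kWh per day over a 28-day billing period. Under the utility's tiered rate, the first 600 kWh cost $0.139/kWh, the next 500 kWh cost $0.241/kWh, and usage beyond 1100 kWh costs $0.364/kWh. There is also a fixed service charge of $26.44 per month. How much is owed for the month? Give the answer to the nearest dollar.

$516

Usage = 67.3 kWh/day × 28 days = 1884.4 kWh
First 600 kWh × $0.139 = $83.40
Next 500 kWh × $0.241 = $120.50
Remaining 784.4 kWh × $0.364 = $285.52
Energy charge = $489.42; + service $26.44 = $515.86 ≈ $516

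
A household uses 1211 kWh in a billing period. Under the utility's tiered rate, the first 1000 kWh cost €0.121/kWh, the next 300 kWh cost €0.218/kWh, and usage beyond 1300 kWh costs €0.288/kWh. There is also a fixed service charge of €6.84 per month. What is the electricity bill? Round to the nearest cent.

€173.84

First 1000 kWh × €0.121 = €121.00
Next 211 kWh × €0.218 = €46.00
Remaining tier: 0 kWh (not reached)
Energy charge = €167.00; + service €6.84 = €173.84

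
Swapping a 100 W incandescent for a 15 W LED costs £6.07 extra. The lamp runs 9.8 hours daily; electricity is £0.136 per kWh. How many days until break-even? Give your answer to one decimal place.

53.6 days

Power saved = 100 − 15 = 85 W
Daily energy saved = 85 W × 9.8 h = 833 Wh = 0.833 kWh
Daily savings = 0.833 × £0.136 = £0.1133
Payback = £6.07 / £0.1133 per day = 53.58 days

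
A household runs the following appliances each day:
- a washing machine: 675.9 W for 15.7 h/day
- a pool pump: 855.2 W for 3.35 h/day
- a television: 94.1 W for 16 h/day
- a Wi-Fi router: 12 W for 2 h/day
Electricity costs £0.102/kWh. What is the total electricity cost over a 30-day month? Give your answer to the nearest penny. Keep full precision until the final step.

£45.92

washing machine: 675.9 W × 15.7 h × 30 d = 318,349 Wh = 318.3 kWh
pool pump: 855.2 W × 3.35 h × 30 d = 85,948 Wh = 85.95 kWh
television: 94.1 W × 16 h × 30 d = 45,168 Wh = 45.17 kWh
Wi-Fi router: 12 W × 2 h × 30 d = 720 Wh = 0.72 kWh
Total energy = 318.3 + 85.95 + 45.17 + 0.72 = 450.2 kWh
Cost = 450.2 kWh × £0.102 = £45.92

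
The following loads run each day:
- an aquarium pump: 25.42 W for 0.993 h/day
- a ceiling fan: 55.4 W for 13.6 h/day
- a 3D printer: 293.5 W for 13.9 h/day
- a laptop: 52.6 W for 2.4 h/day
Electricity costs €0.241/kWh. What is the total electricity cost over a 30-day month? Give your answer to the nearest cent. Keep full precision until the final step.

€36.04

aquarium pump: 25.42 W × 0.993 h × 30 d = 757 Wh = 0.7573 kWh
ceiling fan: 55.4 W × 13.6 h × 30 d = 22,603 Wh = 22.6 kWh
3D printer: 293.5 W × 13.9 h × 30 d = 122,390 Wh = 122.4 kWh
laptop: 52.6 W × 2.4 h × 30 d = 3,787 Wh = 3.787 kWh
Total energy = 0.7573 + 22.6 + 122.4 + 3.787 = 149.5 kWh
Cost = 149.5 kWh × €0.241 = €36.04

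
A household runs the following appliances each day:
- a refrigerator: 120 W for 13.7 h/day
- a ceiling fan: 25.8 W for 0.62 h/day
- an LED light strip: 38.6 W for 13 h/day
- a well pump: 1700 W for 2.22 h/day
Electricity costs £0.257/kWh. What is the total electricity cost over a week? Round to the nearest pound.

£11

refrigerator: 120 W × 13.7 h × 7 d = 11,508 Wh = 11.51 kWh
ceiling fan: 25.8 W × 0.62 h × 7 d = 112 Wh = 0.112 kWh
LED light strip: 38.6 W × 13 h × 7 d = 3,513 Wh = 3.513 kWh
well pump: 1700 W × 2.22 h × 7 d = 26,418 Wh = 26.42 kWh
Total energy = 11.51 + 0.112 + 3.513 + 26.42 = 41.55 kWh
Cost = 41.55 kWh × £0.257 = £10.68 ≈ £11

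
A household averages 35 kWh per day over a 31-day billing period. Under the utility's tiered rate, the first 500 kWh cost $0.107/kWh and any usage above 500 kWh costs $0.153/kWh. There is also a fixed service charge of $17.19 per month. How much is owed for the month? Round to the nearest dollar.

$160

Usage = 35 kWh/day × 31 days = 1085 kWh
First 500 kWh × $0.107 = $53.50
Remaining 585 kWh × $0.153 = $89.50
Energy charge = $143.00; + service $17.19 = $160.19 ≈ $160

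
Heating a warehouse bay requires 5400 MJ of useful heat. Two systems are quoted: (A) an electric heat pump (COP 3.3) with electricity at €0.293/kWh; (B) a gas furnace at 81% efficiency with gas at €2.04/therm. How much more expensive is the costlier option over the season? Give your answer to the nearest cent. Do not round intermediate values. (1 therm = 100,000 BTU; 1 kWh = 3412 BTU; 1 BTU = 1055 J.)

Heat load = 5400 MJ = 5,400,000,000 J / 1055 = 5,118,483 BTU
Gas: input = 5,118,483 / 0.81 = 6,319,115 BTU = 63.19 therm → 63.19 × €2.04 = €128.91
Heat pump: 5,118,483 BTU / 3412 = 1,500 kWh heat; / 3.3 = 454.6 kWh in → × €0.293 = €133.19
Difference = |€128.91 − €133.19| = €4.28

€4.28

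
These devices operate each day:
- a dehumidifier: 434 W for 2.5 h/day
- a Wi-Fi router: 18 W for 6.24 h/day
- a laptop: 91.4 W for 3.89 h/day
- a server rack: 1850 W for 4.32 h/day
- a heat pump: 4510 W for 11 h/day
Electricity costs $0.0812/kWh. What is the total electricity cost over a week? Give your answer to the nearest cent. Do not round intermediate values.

dehumidifier: 434 W × 2.5 h × 7 d = 7,595 Wh = 7.595 kWh
Wi-Fi router: 18 W × 6.24 h × 7 d = 786 Wh = 0.7862 kWh
laptop: 91.4 W × 3.89 h × 7 d = 2,489 Wh = 2.489 kWh
server rack: 1850 W × 4.32 h × 7 d = 55,944 Wh = 55.94 kWh
heat pump: 4510 W × 11 h × 7 d = 347,270 Wh = 347.3 kWh
Total energy = 7.595 + 0.7862 + 2.489 + 55.94 + 347.3 = 414.1 kWh
Cost = 414.1 kWh × $0.0812 = $33.62

$33.62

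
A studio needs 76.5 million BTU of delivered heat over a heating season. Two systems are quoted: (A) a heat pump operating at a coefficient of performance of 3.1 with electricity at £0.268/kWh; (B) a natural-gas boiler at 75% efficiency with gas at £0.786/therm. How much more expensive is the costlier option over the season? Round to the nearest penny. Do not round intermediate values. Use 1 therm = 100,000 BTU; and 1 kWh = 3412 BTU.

Heat load = 76.5 × 10⁶ BTU = 76,500,000 BTU
Gas: input = 76,500,000 / 0.75 = 102,000,000 BTU = 1,020 therm → 1,020 × £0.786 = £801.72
Heat pump: 76,500,000 BTU / 3412 = 22,420 kWh heat; / 3.1 = 7,233 kWh in → × £0.268 = £1,938.32
Difference = |£801.72 − £1,938.32| = £1,136.60

£1136.60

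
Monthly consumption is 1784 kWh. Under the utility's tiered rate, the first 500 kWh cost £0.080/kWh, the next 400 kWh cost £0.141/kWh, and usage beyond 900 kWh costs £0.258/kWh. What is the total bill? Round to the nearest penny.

£324.47

First 500 kWh × £0.080 = £40.00
Next 400 kWh × £0.141 = £56.40
Remaining 884 kWh × £0.258 = £228.07
Total = £324.47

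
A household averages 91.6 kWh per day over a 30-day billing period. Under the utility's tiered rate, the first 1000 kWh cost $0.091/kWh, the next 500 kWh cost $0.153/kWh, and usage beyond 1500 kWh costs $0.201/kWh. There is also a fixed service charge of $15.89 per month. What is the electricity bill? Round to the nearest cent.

Usage = 91.6 kWh/day × 30 days = 2748 kWh
First 1000 kWh × $0.091 = $91.00
Next 500 kWh × $0.153 = $76.50
Remaining 1248 kWh × $0.201 = $250.85
Energy charge = $418.35; + service $15.89 = $434.24

$434.24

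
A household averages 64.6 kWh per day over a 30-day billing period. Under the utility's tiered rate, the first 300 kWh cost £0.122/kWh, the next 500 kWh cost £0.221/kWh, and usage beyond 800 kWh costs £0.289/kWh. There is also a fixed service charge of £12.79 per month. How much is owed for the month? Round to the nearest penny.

Usage = 64.6 kWh/day × 30 days = 1938 kWh
First 300 kWh × £0.122 = £36.60
Next 500 kWh × £0.221 = £110.50
Remaining 1138 kWh × £0.289 = £328.88
Energy charge = £475.98; + service £12.79 = £488.77

£488.77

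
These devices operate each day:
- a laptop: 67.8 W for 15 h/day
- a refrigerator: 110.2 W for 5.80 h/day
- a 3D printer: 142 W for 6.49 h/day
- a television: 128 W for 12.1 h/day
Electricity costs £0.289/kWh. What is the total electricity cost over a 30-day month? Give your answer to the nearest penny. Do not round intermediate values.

laptop: 67.8 W × 15 h × 30 d = 30,510 Wh = 30.51 kWh
refrigerator: 110.2 W × 5.80 h × 30 d = 19,175 Wh = 19.17 kWh
3D printer: 142 W × 6.49 h × 30 d = 27,647 Wh = 27.65 kWh
television: 128 W × 12.1 h × 30 d = 46,464 Wh = 46.46 kWh
Total energy = 30.51 + 19.17 + 27.65 + 46.46 = 123.8 kWh
Cost = 123.8 kWh × £0.289 = £35.78

£35.78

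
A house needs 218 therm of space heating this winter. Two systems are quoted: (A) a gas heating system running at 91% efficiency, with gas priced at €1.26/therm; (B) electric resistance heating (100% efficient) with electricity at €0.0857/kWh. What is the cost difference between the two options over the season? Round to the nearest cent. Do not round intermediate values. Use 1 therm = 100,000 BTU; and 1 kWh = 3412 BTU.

Heat load = 218 therm × 100,000 = 21,800,000 BTU
Gas: input = 21,800,000 / 0.91 = 23,956,044 BTU = 239.6 therm → 239.6 × €1.26 = €301.85
Electric: 21,800,000 BTU / 3412 = 6,389 kWh → × €0.0857 = €547.56
Difference = |€301.85 − €547.56| = €245.71

€245.71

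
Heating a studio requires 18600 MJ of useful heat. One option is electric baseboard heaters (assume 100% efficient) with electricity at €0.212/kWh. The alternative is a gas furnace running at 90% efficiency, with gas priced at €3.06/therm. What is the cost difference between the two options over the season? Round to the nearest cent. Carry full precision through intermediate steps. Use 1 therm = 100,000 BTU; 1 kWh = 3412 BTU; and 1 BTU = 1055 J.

€496.01

Heat load = 18600 MJ = 18,600,000,000 J / 1055 = 17,630,332 BTU
Gas: input = 17,630,332 / 0.90 = 19,589,258 BTU = 195.9 therm → 195.9 × €3.06 = €599.43
Electric: 17,630,332 BTU / 3412 = 5,167 kWh → × €0.212 = €1,095.44
Difference = |€599.43 − €1,095.44| = €496.01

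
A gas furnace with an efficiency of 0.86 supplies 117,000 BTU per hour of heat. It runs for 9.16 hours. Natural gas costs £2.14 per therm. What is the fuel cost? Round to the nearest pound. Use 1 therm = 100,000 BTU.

£27

Heat delivered = 117,000 BTU/h × 9.16 h = 1,071,720 BTU
Gas input = 1,071,720 / 0.86 = 1,246,186 BTU
= 1,246,186 / 100,000 = 12.46 therm
Cost = 12.46 × £2.14/therm = £26.67 ≈ £27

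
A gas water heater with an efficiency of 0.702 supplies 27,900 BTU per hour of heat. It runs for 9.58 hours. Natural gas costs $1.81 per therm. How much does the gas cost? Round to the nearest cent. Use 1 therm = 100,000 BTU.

Heat delivered = 27,900 BTU/h × 9.58 h = 267,282 BTU
Gas input = 267,282 / 0.702 = 380,744 BTU
= 380,744 / 100,000 = 3.807 therm
Cost = 3.807 × $1.81/therm = $6.89

$6.89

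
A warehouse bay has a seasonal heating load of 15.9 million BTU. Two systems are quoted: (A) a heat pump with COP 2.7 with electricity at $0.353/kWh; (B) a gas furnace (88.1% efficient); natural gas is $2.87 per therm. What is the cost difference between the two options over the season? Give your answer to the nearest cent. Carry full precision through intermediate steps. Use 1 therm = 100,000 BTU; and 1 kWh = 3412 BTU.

$91.29

Heat load = 15.9 × 10⁶ BTU = 15,900,000 BTU
Gas: input = 15,900,000 / 0.881 = 18,047,673 BTU = 180.5 therm → 180.5 × $2.87 = $517.97
Heat pump: 15,900,000 BTU / 3412 = 4,660 kWh heat; / 2.7 = 1,726 kWh in → × $0.353 = $609.25
Difference = |$517.97 − $609.25| = $91.29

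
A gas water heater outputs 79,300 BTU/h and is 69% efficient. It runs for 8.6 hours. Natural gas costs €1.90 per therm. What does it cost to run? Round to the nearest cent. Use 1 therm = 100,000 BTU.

Heat delivered = 79,300 BTU/h × 8.6 h = 681,980 BTU
Gas input = 681,980 / 0.69 = 988,377 BTU
= 988,377 / 100,000 = 9.884 therm
Cost = 9.884 × €1.90/therm = €18.78

€18.78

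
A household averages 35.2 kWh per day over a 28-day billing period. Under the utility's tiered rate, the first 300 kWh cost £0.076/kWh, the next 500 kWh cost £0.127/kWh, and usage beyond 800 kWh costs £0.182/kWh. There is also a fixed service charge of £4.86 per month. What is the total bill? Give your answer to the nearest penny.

Usage = 35.2 kWh/day × 28 days = 985.6 kWh
First 300 kWh × £0.076 = £22.80
Next 500 kWh × £0.127 = £63.50
Remaining 185.6 kWh × £0.182 = £33.78
Energy charge = £120.08; + service £4.86 = £124.94

£124.94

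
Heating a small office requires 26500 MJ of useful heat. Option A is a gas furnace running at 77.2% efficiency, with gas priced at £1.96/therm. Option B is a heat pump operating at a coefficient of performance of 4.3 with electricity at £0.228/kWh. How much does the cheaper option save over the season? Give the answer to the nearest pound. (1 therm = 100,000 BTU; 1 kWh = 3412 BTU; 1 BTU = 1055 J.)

£247

Heat load = 26500 MJ = 26,500,000,000 J / 1055 = 25,118,483 BTU
Gas: input = 25,118,483 / 0.772 = 32,536,896 BTU = 325.4 therm → 325.4 × £1.96 = £637.72
Heat pump: 25,118,483 BTU / 3412 = 7,362 kWh heat; / 4.3 = 1,712 kWh in → × £0.228 = £390.35
Difference = |£637.72 − £390.35| = £247.38 ≈ £247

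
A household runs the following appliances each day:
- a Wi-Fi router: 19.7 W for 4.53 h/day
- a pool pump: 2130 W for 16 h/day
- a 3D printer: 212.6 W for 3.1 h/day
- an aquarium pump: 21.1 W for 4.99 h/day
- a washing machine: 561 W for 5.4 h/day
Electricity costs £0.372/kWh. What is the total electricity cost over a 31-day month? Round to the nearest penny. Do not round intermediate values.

Wi-Fi router: 19.7 W × 4.53 h × 31 d = 2,766 Wh = 2.766 kWh
pool pump: 2130 W × 16 h × 31 d = 1,056,480 Wh = 1,056 kWh
3D printer: 212.6 W × 3.1 h × 31 d = 20,431 Wh = 20.43 kWh
aquarium pump: 21.1 W × 4.99 h × 31 d = 3,264 Wh = 3.264 kWh
washing machine: 561 W × 5.4 h × 31 d = 93,911 Wh = 93.91 kWh
Total energy = 2.766 + 1,056 + 20.43 + 3.264 + 93.91 = 1,177 kWh
Cost = 1,177 kWh × £0.372 = £437.79

£437.79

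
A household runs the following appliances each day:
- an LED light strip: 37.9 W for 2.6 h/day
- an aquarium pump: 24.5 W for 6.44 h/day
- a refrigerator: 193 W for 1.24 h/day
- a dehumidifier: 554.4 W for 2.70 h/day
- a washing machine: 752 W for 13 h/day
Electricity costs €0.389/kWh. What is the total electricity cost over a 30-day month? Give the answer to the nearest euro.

€137

LED light strip: 37.9 W × 2.6 h × 30 d = 2,956 Wh = 2.956 kWh
aquarium pump: 24.5 W × 6.44 h × 30 d = 4,733 Wh = 4.733 kWh
refrigerator: 193 W × 1.24 h × 30 d = 7,180 Wh = 7.18 kWh
dehumidifier: 554.4 W × 2.70 h × 30 d = 44,906 Wh = 44.91 kWh
washing machine: 752 W × 13 h × 30 d = 293,280 Wh = 293.3 kWh
Total energy = 2.956 + 4.733 + 7.18 + 44.91 + 293.3 = 353.1 kWh
Cost = 353.1 kWh × €0.389 = €137.34 ≈ €137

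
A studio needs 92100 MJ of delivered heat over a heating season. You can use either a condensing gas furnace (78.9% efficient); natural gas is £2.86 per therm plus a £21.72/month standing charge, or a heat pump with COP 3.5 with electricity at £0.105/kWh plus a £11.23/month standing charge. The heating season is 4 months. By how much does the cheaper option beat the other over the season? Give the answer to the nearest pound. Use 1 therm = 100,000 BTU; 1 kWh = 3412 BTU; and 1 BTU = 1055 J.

Heat load = 92100 MJ = 92,100,000,000 J / 1055 = 87,298,578 BTU
Gas: input = 87,298,578 / 0.789 = 110,644,586 BTU = 1,106 therm → 1,106 × £2.86 = £3,164.44; + 4 × £21.72 standing = £3,251.32
Heat pump: 87,298,578 BTU / 3412 = 25,590 kWh heat; / 3.5 = 7,310 kWh in → × £0.105 = £767.57; + 4 × £11.23 standing = £812.49
Difference = |£3,251.32 − £812.49| = £2,438.82 ≈ £2439

£2439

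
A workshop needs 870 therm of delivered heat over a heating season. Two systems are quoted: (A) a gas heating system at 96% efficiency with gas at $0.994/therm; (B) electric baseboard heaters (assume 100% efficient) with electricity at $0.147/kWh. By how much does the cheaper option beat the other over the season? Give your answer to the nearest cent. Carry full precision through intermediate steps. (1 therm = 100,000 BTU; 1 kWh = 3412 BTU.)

Heat load = 870 therm × 100,000 = 87,000,000 BTU
Gas: input = 87,000,000 / 0.96 = 90,625,000 BTU = 906.2 therm → 906.2 × $0.994 = $900.81
Electric: 87,000,000 BTU / 3412 = 25,500 kWh → × $0.147 = $3,748.24
Difference = |$900.81 − $3,748.24| = $2,847.43

$2847.43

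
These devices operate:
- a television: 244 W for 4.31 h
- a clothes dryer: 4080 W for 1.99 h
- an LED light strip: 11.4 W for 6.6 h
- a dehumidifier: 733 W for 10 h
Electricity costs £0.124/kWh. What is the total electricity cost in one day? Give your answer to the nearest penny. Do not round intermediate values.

television: 244 W × 4.31 h = 1,052 Wh = 1.052 kWh
clothes dryer: 4080 W × 1.99 h = 8,119 Wh = 8.119 kWh
LED light strip: 11.4 W × 6.6 h = 75 Wh = 0.07524 kWh
dehumidifier: 733 W × 10 h = 7,330 Wh = 7.33 kWh
Total energy = 1.052 + 8.119 + 0.07524 + 7.33 = 16.58 kWh
Cost = 16.58 kWh × £0.124 = £2.06

£2.06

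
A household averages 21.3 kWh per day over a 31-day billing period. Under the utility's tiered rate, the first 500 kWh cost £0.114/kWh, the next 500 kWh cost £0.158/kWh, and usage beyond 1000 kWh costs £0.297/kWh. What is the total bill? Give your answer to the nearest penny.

£82.33

Usage = 21.3 kWh/day × 31 days = 660.3 kWh
First 500 kWh × £0.114 = £57.00
Next 160.3 kWh × £0.158 = £25.33
Remaining tier: 0 kWh (not reached)
Total = £82.33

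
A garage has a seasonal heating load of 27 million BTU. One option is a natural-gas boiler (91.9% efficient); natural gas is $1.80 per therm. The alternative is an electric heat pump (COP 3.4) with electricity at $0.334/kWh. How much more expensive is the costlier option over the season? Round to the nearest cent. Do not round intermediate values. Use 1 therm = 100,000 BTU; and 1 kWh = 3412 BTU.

Heat load = 27 × 10⁶ BTU = 27,000,000 BTU
Gas: input = 27,000,000 / 0.919 = 29,379,761 BTU = 293.8 therm → 293.8 × $1.80 = $528.84
Heat pump: 27,000,000 BTU / 3412 = 7,913 kWh heat; / 3.4 = 2,327 kWh in → × $0.334 = $777.36
Difference = |$528.84 − $777.36| = $248.52

$248.52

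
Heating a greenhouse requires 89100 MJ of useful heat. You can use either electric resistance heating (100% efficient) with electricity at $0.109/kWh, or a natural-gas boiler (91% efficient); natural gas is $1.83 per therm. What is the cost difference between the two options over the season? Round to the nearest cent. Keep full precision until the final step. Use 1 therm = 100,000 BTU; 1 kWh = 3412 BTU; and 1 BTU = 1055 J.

Heat load = 89100 MJ = 89,100,000,000 J / 1055 = 84,454,976 BTU
Gas: input = 84,454,976 / 0.91 = 92,807,666 BTU = 928.1 therm → 928.1 × $1.83 = $1,698.38
Electric: 84,454,976 BTU / 3412 = 24,750 kWh → × $0.109 = $2,698.00
Difference = |$1,698.38 − $2,698.00| = $999.62

$999.62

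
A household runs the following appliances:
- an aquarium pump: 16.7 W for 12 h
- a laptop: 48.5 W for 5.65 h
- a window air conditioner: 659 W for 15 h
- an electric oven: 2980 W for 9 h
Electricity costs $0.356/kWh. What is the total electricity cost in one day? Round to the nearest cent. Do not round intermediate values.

$13.24

aquarium pump: 16.7 W × 12 h = 200 Wh = 0.2004 kWh
laptop: 48.5 W × 5.65 h = 274 Wh = 0.274 kWh
window air conditioner: 659 W × 15 h = 9,885 Wh = 9.885 kWh
electric oven: 2980 W × 9 h = 26,820 Wh = 26.82 kWh
Total energy = 0.2004 + 0.274 + 9.885 + 26.82 = 37.18 kWh
Cost = 37.18 kWh × $0.356 = $13.24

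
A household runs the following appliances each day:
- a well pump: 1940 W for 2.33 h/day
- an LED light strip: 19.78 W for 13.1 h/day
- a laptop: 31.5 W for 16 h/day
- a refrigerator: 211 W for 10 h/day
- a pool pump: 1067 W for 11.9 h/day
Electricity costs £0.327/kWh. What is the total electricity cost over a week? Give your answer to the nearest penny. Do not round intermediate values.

£45.99

well pump: 1940 W × 2.33 h × 7 d = 31,641 Wh = 31.64 kWh
LED light strip: 19.78 W × 13.1 h × 7 d = 1,814 Wh = 1.814 kWh
laptop: 31.5 W × 16 h × 7 d = 3,528 Wh = 3.528 kWh
refrigerator: 211 W × 10 h × 7 d = 14,770 Wh = 14.77 kWh
pool pump: 1067 W × 11.9 h × 7 d = 88,881 Wh = 88.88 kWh
Total energy = 31.64 + 1.814 + 3.528 + 14.77 + 88.88 = 140.6 kWh
Cost = 140.6 kWh × £0.327 = £45.99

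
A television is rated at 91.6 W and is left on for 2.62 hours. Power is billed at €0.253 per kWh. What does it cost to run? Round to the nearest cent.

€0.06

Energy = 91.6 W × 2.62 h = 240 Wh = 0.24 kWh
Cost = 0.24 kWh × €0.253/kWh = €0.06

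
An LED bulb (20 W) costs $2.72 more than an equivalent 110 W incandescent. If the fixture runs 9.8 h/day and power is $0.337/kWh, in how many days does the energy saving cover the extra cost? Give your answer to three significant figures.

9.15 days

Power saved = 110 − 20 = 90 W
Daily energy saved = 90 W × 9.8 h = 882 Wh = 0.882 kWh
Daily savings = 0.882 × $0.337 = $0.2972
Payback = $2.72 / $0.2972 per day = 9.151 days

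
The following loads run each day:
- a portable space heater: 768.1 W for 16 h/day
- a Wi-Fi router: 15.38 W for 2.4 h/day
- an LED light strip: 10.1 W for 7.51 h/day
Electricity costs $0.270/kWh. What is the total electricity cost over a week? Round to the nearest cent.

portable space heater: 768.1 W × 16 h × 7 d = 86,027 Wh = 86.03 kWh
Wi-Fi router: 15.38 W × 2.4 h × 7 d = 258 Wh = 0.2584 kWh
LED light strip: 10.1 W × 7.51 h × 7 d = 531 Wh = 0.531 kWh
Total energy = 86.03 + 0.2584 + 0.531 = 86.82 kWh
Cost = 86.82 kWh × $0.270 = $23.44

$23.44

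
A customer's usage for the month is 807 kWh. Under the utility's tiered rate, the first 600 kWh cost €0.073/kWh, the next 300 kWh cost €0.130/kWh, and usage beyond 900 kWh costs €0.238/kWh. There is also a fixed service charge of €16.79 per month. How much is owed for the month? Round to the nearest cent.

€87.50

First 600 kWh × €0.073 = €43.80
Next 207 kWh × €0.130 = €26.91
Remaining tier: 0 kWh (not reached)
Energy charge = €70.71; + service €16.79 = €87.50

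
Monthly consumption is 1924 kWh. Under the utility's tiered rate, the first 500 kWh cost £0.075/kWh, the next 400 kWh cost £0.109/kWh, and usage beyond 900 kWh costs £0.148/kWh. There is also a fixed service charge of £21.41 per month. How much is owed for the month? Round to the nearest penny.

£254.06

First 500 kWh × £0.075 = £37.50
Next 400 kWh × £0.109 = £43.60
Remaining 1024 kWh × £0.148 = £151.55
Energy charge = £232.65; + service £21.41 = £254.06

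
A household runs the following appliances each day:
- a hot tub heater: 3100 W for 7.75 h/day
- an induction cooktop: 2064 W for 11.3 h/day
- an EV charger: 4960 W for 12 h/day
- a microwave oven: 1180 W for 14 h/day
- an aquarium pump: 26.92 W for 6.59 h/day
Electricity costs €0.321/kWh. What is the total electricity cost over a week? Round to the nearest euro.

€278

hot tub heater: 3100 W × 7.75 h × 7 d = 168,175 Wh = 168.2 kWh
induction cooktop: 2064 W × 11.3 h × 7 d = 163,262 Wh = 163.3 kWh
EV charger: 4960 W × 12 h × 7 d = 416,640 Wh = 416.6 kWh
microwave oven: 1180 W × 14 h × 7 d = 115,640 Wh = 115.6 kWh
aquarium pump: 26.92 W × 6.59 h × 7 d = 1,242 Wh = 1.242 kWh
Total energy = 168.2 + 163.3 + 416.6 + 115.6 + 1.242 = 865 kWh
Cost = 865 kWh × €0.321 = €277.65 ≈ €278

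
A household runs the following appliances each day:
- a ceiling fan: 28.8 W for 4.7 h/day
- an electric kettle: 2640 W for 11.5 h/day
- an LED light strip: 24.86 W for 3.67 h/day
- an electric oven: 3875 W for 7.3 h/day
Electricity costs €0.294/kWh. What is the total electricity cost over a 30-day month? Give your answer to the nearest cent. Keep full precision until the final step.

ceiling fan: 28.8 W × 4.7 h × 30 d = 4,061 Wh = 4.061 kWh
electric kettle: 2640 W × 11.5 h × 30 d = 910,800 Wh = 910.8 kWh
LED light strip: 24.86 W × 3.67 h × 30 d = 2,737 Wh = 2.737 kWh
electric oven: 3875 W × 7.3 h × 30 d = 848,625 Wh = 848.6 kWh
Total energy = 4.061 + 910.8 + 2.737 + 848.6 = 1,766 kWh
Cost = 1,766 kWh × €0.294 = €519.27

€519.27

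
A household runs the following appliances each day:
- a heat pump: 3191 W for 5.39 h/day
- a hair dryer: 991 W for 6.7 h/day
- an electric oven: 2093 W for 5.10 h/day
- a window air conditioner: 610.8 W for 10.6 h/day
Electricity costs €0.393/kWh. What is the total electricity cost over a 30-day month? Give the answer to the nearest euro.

€483

heat pump: 3191 W × 5.39 h × 30 d = 515,985 Wh = 516 kWh
hair dryer: 991 W × 6.7 h × 30 d = 199,191 Wh = 199.2 kWh
electric oven: 2093 W × 5.10 h × 30 d = 320,229 Wh = 320.2 kWh
window air conditioner: 610.8 W × 10.6 h × 30 d = 194,234 Wh = 194.2 kWh
Total energy = 516 + 199.2 + 320.2 + 194.2 = 1,230 kWh
Cost = 1,230 kWh × €0.393 = €483.25 ≈ €483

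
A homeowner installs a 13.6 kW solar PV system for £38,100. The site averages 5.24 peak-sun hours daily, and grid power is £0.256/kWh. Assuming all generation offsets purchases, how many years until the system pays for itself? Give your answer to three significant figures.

Daily generation = 13.6 kW × 5.24 h = 71.26 kWh
Annual generation = 71.26 × 365 = 26011 kWh
Annual savings = 26011 × £0.256 = £6,658.91
Payback = £38,100 / £6,658.91 = 5.72 years

5.72 years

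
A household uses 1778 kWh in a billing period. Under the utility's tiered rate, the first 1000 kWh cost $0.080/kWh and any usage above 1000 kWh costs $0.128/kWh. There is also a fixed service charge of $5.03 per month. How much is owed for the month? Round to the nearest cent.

First 1000 kWh × $0.080 = $80.00
Remaining 778 kWh × $0.128 = $99.58
Energy charge = $179.58; + service $5.03 = $184.61

$184.61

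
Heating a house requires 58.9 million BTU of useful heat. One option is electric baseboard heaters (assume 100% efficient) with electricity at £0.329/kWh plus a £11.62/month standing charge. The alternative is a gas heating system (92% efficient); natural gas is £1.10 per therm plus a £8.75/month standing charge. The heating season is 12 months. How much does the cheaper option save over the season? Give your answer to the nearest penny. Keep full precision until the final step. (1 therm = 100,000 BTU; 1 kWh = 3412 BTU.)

Heat load = 58.9 × 10⁶ BTU = 58,900,000 BTU
Gas: input = 58,900,000 / 0.92 = 64,021,739 BTU = 640.2 therm → 640.2 × £1.10 = £704.24; + 12 × £8.75 standing = £809.24
Electric: 58,900,000 BTU / 3412 = 17,260 kWh → × £0.329 = £5,679.40; + 12 × £11.62 standing = £5,818.84
Difference = |£809.24 − £5,818.84| = £5,009.60

£5009.60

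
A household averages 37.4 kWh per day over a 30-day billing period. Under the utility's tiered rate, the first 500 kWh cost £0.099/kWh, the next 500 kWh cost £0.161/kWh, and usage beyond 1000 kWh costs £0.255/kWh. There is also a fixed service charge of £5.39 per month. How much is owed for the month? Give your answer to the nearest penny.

Usage = 37.4 kWh/day × 30 days = 1122 kWh
First 500 kWh × £0.099 = £49.50
Next 500 kWh × £0.161 = £80.50
Remaining 122 kWh × £0.255 = £31.11
Energy charge = £161.11; + service £5.39 = £166.50

£166.50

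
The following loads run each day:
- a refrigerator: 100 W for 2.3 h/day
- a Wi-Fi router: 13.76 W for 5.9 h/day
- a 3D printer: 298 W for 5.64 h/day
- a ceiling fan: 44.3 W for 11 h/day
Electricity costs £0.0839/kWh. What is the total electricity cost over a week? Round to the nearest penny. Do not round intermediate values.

£1.46

refrigerator: 100 W × 2.3 h × 7 d = 1,610 Wh = 1.61 kWh
Wi-Fi router: 13.76 W × 5.9 h × 7 d = 568 Wh = 0.5683 kWh
3D printer: 298 W × 5.64 h × 7 d = 11,765 Wh = 11.77 kWh
ceiling fan: 44.3 W × 11 h × 7 d = 3,411 Wh = 3.411 kWh
Total energy = 1.61 + 0.5683 + 11.77 + 3.411 = 17.35 kWh
Cost = 17.35 kWh × £0.0839 = £1.46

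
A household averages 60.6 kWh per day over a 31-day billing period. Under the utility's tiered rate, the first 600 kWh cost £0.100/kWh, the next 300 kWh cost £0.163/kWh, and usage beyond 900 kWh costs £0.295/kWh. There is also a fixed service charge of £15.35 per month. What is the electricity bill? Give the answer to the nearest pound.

£413

Usage = 60.6 kWh/day × 31 days = 1878.6 kWh
First 600 kWh × £0.100 = £60.00
Next 300 kWh × £0.163 = £48.90
Remaining 978.6 kWh × £0.295 = £288.69
Energy charge = £397.59; + service £15.35 = £412.94 ≈ £413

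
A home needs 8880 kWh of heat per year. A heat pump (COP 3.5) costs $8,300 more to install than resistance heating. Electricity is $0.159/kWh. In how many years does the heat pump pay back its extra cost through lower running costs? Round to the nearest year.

Resistance: 8880 kWh × $0.159 = $1,411.92/yr
Heat pump: 8880 / 3.5 = 2537 kWh in → × $0.159 = $403.41/yr
Annual savings = $1,008.51
Payback = $8,300 / $1,008.51 = 8.23 years

8 years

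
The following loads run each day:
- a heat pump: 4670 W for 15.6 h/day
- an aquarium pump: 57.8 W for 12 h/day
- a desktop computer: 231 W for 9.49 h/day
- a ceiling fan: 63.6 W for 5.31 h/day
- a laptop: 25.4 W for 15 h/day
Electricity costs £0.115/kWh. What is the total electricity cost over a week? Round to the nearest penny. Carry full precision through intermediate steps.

heat pump: 4670 W × 15.6 h × 7 d = 509,964 Wh = 510 kWh
aquarium pump: 57.8 W × 12 h × 7 d = 4,855 Wh = 4.855 kWh
desktop computer: 231 W × 9.49 h × 7 d = 15,345 Wh = 15.35 kWh
ceiling fan: 63.6 W × 5.31 h × 7 d = 2,364 Wh = 2.364 kWh
laptop: 25.4 W × 15 h × 7 d = 2,667 Wh = 2.667 kWh
Total energy = 510 + 4.855 + 15.35 + 2.364 + 2.667 = 535.2 kWh
Cost = 535.2 kWh × £0.115 = £61.55

£61.55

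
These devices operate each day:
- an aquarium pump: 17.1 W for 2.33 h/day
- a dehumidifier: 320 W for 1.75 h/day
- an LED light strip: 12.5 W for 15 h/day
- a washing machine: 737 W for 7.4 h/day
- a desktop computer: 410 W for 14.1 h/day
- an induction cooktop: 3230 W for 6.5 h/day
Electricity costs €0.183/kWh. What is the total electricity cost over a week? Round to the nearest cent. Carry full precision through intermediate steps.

€42.29

aquarium pump: 17.1 W × 2.33 h × 7 d = 279 Wh = 0.2789 kWh
dehumidifier: 320 W × 1.75 h × 7 d = 3,920 Wh = 3.92 kWh
LED light strip: 12.5 W × 15 h × 7 d = 1,312 Wh = 1.312 kWh
washing machine: 737 W × 7.4 h × 7 d = 38,177 Wh = 38.18 kWh
desktop computer: 410 W × 14.1 h × 7 d = 40,467 Wh = 40.47 kWh
induction cooktop: 3230 W × 6.5 h × 7 d = 146,965 Wh = 147 kWh
Total energy = 0.2789 + 3.92 + 1.312 + 38.18 + 40.47 + 147 = 231.1 kWh
Cost = 231.1 kWh × €0.183 = €42.29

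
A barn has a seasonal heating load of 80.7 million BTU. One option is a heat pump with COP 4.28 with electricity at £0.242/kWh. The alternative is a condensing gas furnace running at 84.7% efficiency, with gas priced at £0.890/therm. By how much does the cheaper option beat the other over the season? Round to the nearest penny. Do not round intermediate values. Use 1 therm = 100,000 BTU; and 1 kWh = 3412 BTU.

Heat load = 80.7 × 10⁶ BTU = 80,700,000 BTU
Gas: input = 80,700,000 / 0.847 = 95,277,450 BTU = 952.8 therm → 952.8 × £0.890 = £847.97
Heat pump: 80,700,000 BTU / 3412 = 23,650 kWh heat; / 4.28 = 5,526 kWh in → × £0.242 = £1,337.32
Difference = |£847.97 − £1,337.32| = £489.35

£489.35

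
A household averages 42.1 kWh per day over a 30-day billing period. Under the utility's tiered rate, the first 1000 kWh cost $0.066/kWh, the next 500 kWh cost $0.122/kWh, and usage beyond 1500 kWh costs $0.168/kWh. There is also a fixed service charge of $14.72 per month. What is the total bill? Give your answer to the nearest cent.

$112.81

Usage = 42.1 kWh/day × 30 days = 1263 kWh
First 1000 kWh × $0.066 = $66.00
Next 263 kWh × $0.122 = $32.09
Remaining tier: 0 kWh (not reached)
Energy charge = $98.09; + service $14.72 = $112.81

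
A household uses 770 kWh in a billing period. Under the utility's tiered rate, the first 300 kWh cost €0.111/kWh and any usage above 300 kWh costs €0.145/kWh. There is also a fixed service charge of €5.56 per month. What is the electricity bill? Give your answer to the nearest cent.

First 300 kWh × €0.111 = €33.30
Remaining 470 kWh × €0.145 = €68.15
Energy charge = €101.45; + service €5.56 = €107.01

€107.01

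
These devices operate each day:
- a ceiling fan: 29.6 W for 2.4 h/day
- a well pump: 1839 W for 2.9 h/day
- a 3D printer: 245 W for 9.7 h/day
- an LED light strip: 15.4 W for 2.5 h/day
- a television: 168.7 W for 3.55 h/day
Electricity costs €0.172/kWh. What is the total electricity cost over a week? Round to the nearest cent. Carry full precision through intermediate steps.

ceiling fan: 29.6 W × 2.4 h × 7 d = 497 Wh = 0.4973 kWh
well pump: 1839 W × 2.9 h × 7 d = 37,332 Wh = 37.33 kWh
3D printer: 245 W × 9.7 h × 7 d = 16,636 Wh = 16.64 kWh
LED light strip: 15.4 W × 2.5 h × 7 d = 270 Wh = 0.2695 kWh
television: 168.7 W × 3.55 h × 7 d = 4,192 Wh = 4.192 kWh
Total energy = 0.4973 + 37.33 + 16.64 + 0.2695 + 4.192 = 58.93 kWh
Cost = 58.93 kWh × €0.172 = €10.14

€10.14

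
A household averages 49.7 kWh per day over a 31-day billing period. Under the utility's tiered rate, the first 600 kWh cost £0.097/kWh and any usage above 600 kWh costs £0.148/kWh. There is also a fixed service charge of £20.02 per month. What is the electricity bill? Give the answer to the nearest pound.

£217

Usage = 49.7 kWh/day × 31 days = 1540.7 kWh
First 600 kWh × £0.097 = £58.20
Remaining 940.7 kWh × £0.148 = £139.22
Energy charge = £197.42; + service £20.02 = £217.44 ≈ £217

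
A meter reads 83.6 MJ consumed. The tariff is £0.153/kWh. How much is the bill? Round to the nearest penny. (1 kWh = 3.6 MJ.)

83.6 MJ × (0.27778 kWh/MJ) = 23.22 kWh
Cost = 23.22 kWh × £0.153/kWh = £3.55

£3.55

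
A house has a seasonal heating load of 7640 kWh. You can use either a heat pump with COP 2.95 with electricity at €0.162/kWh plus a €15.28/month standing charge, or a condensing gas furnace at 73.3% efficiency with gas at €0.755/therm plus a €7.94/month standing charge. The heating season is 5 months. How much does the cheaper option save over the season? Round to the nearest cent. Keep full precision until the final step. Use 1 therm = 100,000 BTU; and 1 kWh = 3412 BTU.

€187.75

Heat load = 7640 kWh × 3412 = 26,067,680 BTU
Gas: input = 26,067,680 / 0.733 = 35,563,001 BTU = 355.6 therm → 355.6 × €0.755 = €268.50; + 5 × €7.94 standing = €308.20
Heat pump: 26,067,680 BTU / 3412 = 7,640 kWh heat; / 2.95 = 2,590 kWh in → × €0.162 = €419.55; + 5 × €15.28 standing = €495.95
Difference = |€308.20 − €495.95| = €187.75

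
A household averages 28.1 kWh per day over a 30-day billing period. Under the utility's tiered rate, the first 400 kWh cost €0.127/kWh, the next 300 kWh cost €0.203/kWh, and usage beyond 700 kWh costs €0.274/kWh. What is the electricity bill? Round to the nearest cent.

Usage = 28.1 kWh/day × 30 days = 843 kWh
First 400 kWh × €0.127 = €50.80
Next 300 kWh × €0.203 = €60.90
Remaining 143 kWh × €0.274 = €39.18
Total = €150.88

€150.88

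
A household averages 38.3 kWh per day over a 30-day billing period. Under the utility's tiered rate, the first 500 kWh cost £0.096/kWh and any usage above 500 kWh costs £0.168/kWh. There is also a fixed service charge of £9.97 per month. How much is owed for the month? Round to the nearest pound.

Usage = 38.3 kWh/day × 30 days = 1149 kWh
First 500 kWh × £0.096 = £48.00
Remaining 649 kWh × £0.168 = £109.03
Energy charge = £157.03; + service £9.97 = £167.00

£167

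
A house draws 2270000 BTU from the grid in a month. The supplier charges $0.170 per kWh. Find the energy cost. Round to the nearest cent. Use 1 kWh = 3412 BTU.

$113.10

2270000 BTU × (0.00029308 kWh/BTU) = 665.3 kWh
Cost = 665.3 kWh × $0.170/kWh = $113.10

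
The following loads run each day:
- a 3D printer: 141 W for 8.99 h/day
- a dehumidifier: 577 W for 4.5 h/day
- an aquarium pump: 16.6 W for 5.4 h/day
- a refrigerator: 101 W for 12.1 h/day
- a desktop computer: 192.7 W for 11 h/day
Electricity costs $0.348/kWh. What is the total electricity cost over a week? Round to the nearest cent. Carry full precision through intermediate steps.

3D printer: 141 W × 8.99 h × 7 d = 8,873 Wh = 8.873 kWh
dehumidifier: 577 W × 4.5 h × 7 d = 18,176 Wh = 18.18 kWh
aquarium pump: 16.6 W × 5.4 h × 7 d = 627 Wh = 0.6275 kWh
refrigerator: 101 W × 12.1 h × 7 d = 8,555 Wh = 8.555 kWh
desktop computer: 192.7 W × 11 h × 7 d = 14,838 Wh = 14.84 kWh
Total energy = 8.873 + 18.18 + 0.6275 + 8.555 + 14.84 = 51.07 kWh
Cost = 51.07 kWh × $0.348 = $17.77

$17.77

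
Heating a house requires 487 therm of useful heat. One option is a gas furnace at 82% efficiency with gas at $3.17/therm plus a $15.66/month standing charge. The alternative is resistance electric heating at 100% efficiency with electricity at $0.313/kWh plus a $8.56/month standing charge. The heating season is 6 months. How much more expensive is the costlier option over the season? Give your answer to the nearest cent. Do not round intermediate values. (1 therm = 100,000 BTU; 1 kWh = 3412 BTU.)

$2542.23

Heat load = 487 therm × 100,000 = 48,700,000 BTU
Gas: input = 48,700,000 / 0.82 = 59,390,244 BTU = 593.9 therm → 593.9 × $3.17 = $1,882.67; + 6 × $15.66 standing = $1,976.63
Electric: 48,700,000 BTU / 3412 = 14,270 kWh → × $0.313 = $4,467.50; + 6 × $8.56 standing = $4,518.86
Difference = |$1,976.63 − $4,518.86| = $2,542.23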